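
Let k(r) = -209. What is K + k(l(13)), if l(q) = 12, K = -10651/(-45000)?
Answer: -9394349/45000 ≈ -208.76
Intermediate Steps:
K = 10651/45000 (K = -10651*(-1/45000) = 10651/45000 ≈ 0.23669)
K + k(l(13)) = 10651/45000 - 209 = -9394349/45000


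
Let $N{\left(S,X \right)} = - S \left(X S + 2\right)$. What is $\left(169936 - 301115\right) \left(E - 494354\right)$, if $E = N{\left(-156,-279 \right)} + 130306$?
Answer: $-842957303432$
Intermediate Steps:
$N{\left(S,X \right)} = - S \left(2 + S X\right)$ ($N{\left(S,X \right)} = - S \left(S X + 2\right) = - S \left(2 + S X\right)$)
$E = 6920362$ ($E = \left(-1\right) \left(-156\right) \left(2 - -43524\right) + 130306 = \left(-1\right) \left(-156\right) \left(2 + 43524\right) + 130306 = \left(-1\right) \left(-156\right) 43526 + 130306 = 6790056 + 130306 = 6920362$)
$\left(169936 - 301115\right) \left(E - 494354\right) = \left(169936 - 301115\right) \left(6920362 - 494354\right) = \left(-131179\right) 6426008 = -842957303432$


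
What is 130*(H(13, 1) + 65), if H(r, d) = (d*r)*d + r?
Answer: 11830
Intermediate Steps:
H(r, d) = r + r*d² (H(r, d) = r*d² + r = r + r*d²)
130*(H(13, 1) + 65) = 130*(13*(1 + 1²) + 65) = 130*(13*(1 + 1) + 65) = 130*(13*2 + 65) = 130*(26 + 65) = 130*91 = 11830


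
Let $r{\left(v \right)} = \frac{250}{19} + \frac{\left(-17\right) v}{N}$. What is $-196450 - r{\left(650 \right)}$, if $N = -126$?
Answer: $- \frac{235271375}{1197} \approx -1.9655 \cdot 10^{5}$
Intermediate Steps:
$r{\left(v \right)} = \frac{250}{19} + \frac{17 v}{126}$ ($r{\left(v \right)} = \frac{250}{19} + \frac{\left(-17\right) v}{-126} = 250 \cdot \frac{1}{19} + - 17 v \left(- \frac{1}{126}\right) = \frac{250}{19} + \frac{17 v}{126}$)
$-196450 - r{\left(650 \right)} = -196450 - \left(\frac{250}{19} + \frac{17}{126} \cdot 650\right) = -196450 - \left(\frac{250}{19} + \frac{5525}{63}\right) = -196450 - \frac{120725}{1197} = - \frac{235271375}{1197}$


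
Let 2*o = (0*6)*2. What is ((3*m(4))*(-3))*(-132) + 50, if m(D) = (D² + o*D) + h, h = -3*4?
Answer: 4802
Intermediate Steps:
h = -12
o = 0 (o = ((0*6)*2)/2 = (0*2)/2 = (½)*0 = 0)
m(D) = -12 + D² (m(D) = (D² + 0*D) - 12 = (D² + 0) - 12 = D² - 12 = -12 + D²)
((3*m(4))*(-3))*(-132) + 50 = ((3*(-12 + 4²))*(-3))*(-132) + 50 = ((3*(-12 + 16))*(-3))*(-132) + 50 = ((3*4)*(-3))*(-132) + 50 = (12*(-3))*(-132) + 50 = -36*(-132) + 50 = 4752 + 50 = 4802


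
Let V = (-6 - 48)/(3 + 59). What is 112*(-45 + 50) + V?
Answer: 17333/31 ≈ 559.13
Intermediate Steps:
V = -27/31 (V = -54/62 = -54*1/62 = -27/31 ≈ -0.87097)
112*(-45 + 50) + V = 112*(-45 + 50) - 27/31 = 112*5 - 27/31 = 560 - 27/31 = 17333/31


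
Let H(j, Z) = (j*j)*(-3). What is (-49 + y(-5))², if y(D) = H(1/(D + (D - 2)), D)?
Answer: 5536609/2304 ≈ 2403.0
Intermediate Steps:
H(j, Z) = -3*j² (H(j, Z) = j²*(-3) = -3*j²)
y(D) = -3/(-2 + 2*D)² (y(D) = -3/(D + (D - 2))² = -3/(D + (-2 + D))² = -3/(-2 + 2*D)²)
(-49 + y(-5))² = (-49 - 3/(4*(-1 - 5)²))² = (-49 - ¾/(-6)²)² = (-49 - ¾*1/36)² = (-49 - 1/48)² = (-2353/48)² = 5536609/2304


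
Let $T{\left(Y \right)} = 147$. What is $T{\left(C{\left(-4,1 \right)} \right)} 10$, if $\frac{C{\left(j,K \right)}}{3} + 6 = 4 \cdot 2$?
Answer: $1470$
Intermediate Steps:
$C{\left(j,K \right)} = 6$ ($C{\left(j,K \right)} = -18 + 3 \cdot 4 \cdot 2 = -18 + 3 \cdot 8 = -18 + 24 = 6$)
$T{\left(C{\left(-4,1 \right)} \right)} 10 = 147 \cdot 10 = 1470$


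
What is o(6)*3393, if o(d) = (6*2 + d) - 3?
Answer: 50895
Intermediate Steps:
o(d) = 9 + d (o(d) = (12 + d) - 3 = 9 + d)
o(6)*3393 = (9 + 6)*3393 = 15*3393 = 50895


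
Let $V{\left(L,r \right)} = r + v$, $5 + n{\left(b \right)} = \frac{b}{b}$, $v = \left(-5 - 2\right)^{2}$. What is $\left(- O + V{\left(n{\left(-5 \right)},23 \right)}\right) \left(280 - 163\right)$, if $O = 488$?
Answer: $-48672$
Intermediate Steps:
$v = 49$ ($v = \left(-7\right)^{2} = 49$)
$n{\left(b \right)} = -4$ ($n{\left(b \right)} = -5 + \frac{b}{b} = -5 + 1 = -4$)
$V{\left(L,r \right)} = 49 + r$ ($V{\left(L,r \right)} = r + 49 = 49 + r$)
$\left(- O + V{\left(n{\left(-5 \right)},23 \right)}\right) \left(280 - 163\right) = \left(\left(-1\right) 488 + \left(49 + 23\right)\right) \left(280 - 163\right) = \left(-488 + 72\right) 117 = \left(-416\right) 117 = -48672$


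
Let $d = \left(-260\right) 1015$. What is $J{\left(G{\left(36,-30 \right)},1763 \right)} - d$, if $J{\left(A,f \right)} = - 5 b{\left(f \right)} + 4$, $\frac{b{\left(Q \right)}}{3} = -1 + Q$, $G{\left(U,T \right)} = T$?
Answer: $237474$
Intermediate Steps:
$b{\left(Q \right)} = -3 + 3 Q$ ($b{\left(Q \right)} = 3 \left(-1 + Q\right) = -3 + 3 Q$)
$J{\left(A,f \right)} = 19 - 15 f$ ($J{\left(A,f \right)} = - 5 \left(-3 + 3 f\right) + 4 = \left(15 - 15 f\right) + 4 = 19 - 15 f$)
$d = -263900$
$J{\left(G{\left(36,-30 \right)},1763 \right)} - d = \left(19 - 26445\right) - -263900 = \left(19 - 26445\right) + 263900 = -26426 + 263900 = 237474$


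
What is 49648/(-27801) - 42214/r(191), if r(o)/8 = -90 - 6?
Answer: 189243625/3558528 ≈ 53.180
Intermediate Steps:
r(o) = -768 (r(o) = 8*(-90 - 6) = 8*(-96) = -768)
49648/(-27801) - 42214/r(191) = 49648/(-27801) - 42214/(-768) = 49648*(-1/27801) - 42214*(-1/768) = -49648/27801 + 21107/384 = 189243625/3558528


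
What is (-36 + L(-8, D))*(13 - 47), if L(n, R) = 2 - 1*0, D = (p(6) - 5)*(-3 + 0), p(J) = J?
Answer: 1156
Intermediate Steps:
D = -3 (D = (6 - 5)*(-3 + 0) = 1*(-3) = -3)
L(n, R) = 2 (L(n, R) = 2 + 0 = 2)
(-36 + L(-8, D))*(13 - 47) = (-36 + 2)*(13 - 47) = -34*(-34) = 1156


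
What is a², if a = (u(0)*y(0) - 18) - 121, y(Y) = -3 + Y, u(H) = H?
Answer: 19321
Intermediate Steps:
a = -139 (a = (0*(-3 + 0) - 18) - 121 = (0*(-3) - 18) - 121 = (0 - 18) - 121 = -18 - 121 = -139)
a² = (-139)² = 19321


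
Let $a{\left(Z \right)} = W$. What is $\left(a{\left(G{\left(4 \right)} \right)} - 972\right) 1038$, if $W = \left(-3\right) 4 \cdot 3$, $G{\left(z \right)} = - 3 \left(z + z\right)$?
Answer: $-1046304$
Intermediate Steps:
$G{\left(z \right)} = - 6 z$ ($G{\left(z \right)} = - 3 \cdot 2 z = - 6 z$)
$W = -36$ ($W = \left(-12\right) 3 = -36$)
$a{\left(Z \right)} = -36$
$\left(a{\left(G{\left(4 \right)} \right)} - 972\right) 1038 = \left(-36 - 972\right) 1038 = \left(-1008\right) 1038 = -1046304$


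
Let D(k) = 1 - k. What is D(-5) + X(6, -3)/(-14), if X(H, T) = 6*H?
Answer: 24/7 ≈ 3.4286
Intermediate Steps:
D(-5) + X(6, -3)/(-14) = (1 - 1*(-5)) + (6*6)/(-14) = (1 + 5) + 36*(-1/14) = 6 - 18/7 = 24/7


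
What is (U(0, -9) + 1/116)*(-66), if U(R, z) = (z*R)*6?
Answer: -33/58 ≈ -0.56897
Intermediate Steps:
U(R, z) = 6*R*z (U(R, z) = (R*z)*6 = 6*R*z)
(U(0, -9) + 1/116)*(-66) = (6*0*(-9) + 1/116)*(-66) = (0 + 1/116)*(-66) = (1/116)*(-66) = -33/58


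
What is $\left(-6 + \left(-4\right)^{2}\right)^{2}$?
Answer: $100$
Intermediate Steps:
$\left(-6 + \left(-4\right)^{2}\right)^{2} = \left(-6 + 16\right)^{2} = 10^{2} = 100$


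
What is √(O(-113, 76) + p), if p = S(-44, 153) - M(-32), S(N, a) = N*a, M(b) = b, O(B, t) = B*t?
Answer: 14*I*√78 ≈ 123.64*I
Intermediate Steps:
p = -6700 (p = -44*153 - 1*(-32) = -6732 + 32 = -6700)
√(O(-113, 76) + p) = √(-113*76 - 6700) = √(-8588 - 6700) = √(-15288) = 14*I*√78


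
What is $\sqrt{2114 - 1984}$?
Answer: $\sqrt{130} \approx 11.402$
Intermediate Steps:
$\sqrt{2114 - 1984} = \sqrt{130}$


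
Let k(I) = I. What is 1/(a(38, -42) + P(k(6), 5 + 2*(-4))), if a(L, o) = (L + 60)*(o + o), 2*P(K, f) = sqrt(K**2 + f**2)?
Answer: -10976/90354417 - 2*sqrt(5)/90354417 ≈ -0.00012153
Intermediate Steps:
P(K, f) = sqrt(K**2 + f**2)/2
a(L, o) = 2*o*(60 + L) (a(L, o) = (60 + L)*(2*o) = 2*o*(60 + L))
1/(a(38, -42) + P(k(6), 5 + 2*(-4))) = 1/(2*(-42)*(60 + 38) + sqrt(6**2 + (5 + 2*(-4))**2)/2) = 1/(2*(-42)*98 + sqrt(36 + (5 - 8)**2)/2) = 1/(-8232 + sqrt(36 + (-3)**2)/2) = 1/(-8232 + sqrt(36 + 9)/2) = 1/(-8232 + sqrt(45)/2) = 1/(-8232 + (3*sqrt(5))/2) = 1/(-8232 + 3*sqrt(5)/2)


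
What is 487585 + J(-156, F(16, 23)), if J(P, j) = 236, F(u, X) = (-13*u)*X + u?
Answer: 487821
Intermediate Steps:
F(u, X) = u - 13*X*u (F(u, X) = -13*X*u + u = u - 13*X*u)
487585 + J(-156, F(16, 23)) = 487585 + 236 = 487821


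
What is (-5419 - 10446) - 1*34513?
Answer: -50378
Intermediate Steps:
(-5419 - 10446) - 1*34513 = -15865 - 34513 = -50378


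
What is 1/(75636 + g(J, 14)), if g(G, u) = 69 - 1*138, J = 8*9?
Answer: 1/75567 ≈ 1.3233e-5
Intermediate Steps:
J = 72
g(G, u) = -69 (g(G, u) = 69 - 138 = -69)
1/(75636 + g(J, 14)) = 1/(75636 - 69) = 1/75567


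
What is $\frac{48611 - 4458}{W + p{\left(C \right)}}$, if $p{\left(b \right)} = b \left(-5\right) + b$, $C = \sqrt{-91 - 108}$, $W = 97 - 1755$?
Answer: $- \frac{36602837}{1376074} + \frac{44153 i \sqrt{199}}{688037} \approx -26.599 + 0.90526 i$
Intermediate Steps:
$W = -1658$ ($W = 97 - 1755 = -1658$)
$C = i \sqrt{199}$ ($C = \sqrt{-199} = i \sqrt{199} \approx 14.107 i$)
$p{\left(b \right)} = - 4 b$ ($p{\left(b \right)} = - 5 b + b = - 4 b$)
$\frac{48611 - 4458}{W + p{\left(C \right)}} = \frac{48611 - 4458}{-1658 - 4 i \sqrt{199}} = \frac{44153}{-1658 - 4 i \sqrt{199}}$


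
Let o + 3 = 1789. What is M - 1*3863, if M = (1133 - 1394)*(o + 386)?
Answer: -570755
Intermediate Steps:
o = 1786 (o = -3 + 1789 = 1786)
M = -566892 (M = (1133 - 1394)*(1786 + 386) = -261*2172 = -566892)
M - 1*3863 = -566892 - 1*3863 = -566892 - 3863 = -570755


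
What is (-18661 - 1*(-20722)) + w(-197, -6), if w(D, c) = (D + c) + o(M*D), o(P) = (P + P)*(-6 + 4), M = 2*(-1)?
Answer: 282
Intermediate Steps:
M = -2
o(P) = -4*P (o(P) = (2*P)*(-2) = -4*P)
w(D, c) = c + 9*D (w(D, c) = (D + c) - (-8)*D = (D + c) + 8*D = c + 9*D)
(-18661 - 1*(-20722)) + w(-197, -6) = (-18661 - 1*(-20722)) + (-6 + 9*(-197)) = (-18661 + 20722) + (-6 - 1773) = 2061 - 1779 = 282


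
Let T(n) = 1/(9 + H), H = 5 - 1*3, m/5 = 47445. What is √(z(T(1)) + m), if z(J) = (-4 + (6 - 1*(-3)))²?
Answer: 5*√9490 ≈ 487.08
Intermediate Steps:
m = 237225 (m = 5*47445 = 237225)
H = 2 (H = 5 - 3 = 2)
T(n) = 1/11 (T(n) = 1/(9 + 2) = 1/11)
z(J) = 25 (z(J) = (-4 + (6 + 3))² = (-4 + 9)² = 5² = 25)
√(z(T(1)) + m) = √(25 + 237225) = √237250 = 5*√9490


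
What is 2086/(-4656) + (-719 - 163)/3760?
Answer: -93359/136770 ≈ -0.68260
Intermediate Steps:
2086/(-4656) + (-719 - 163)/3760 = 2086*(-1/4656) - 882*1/3760 = -1043/2328 - 441/1880 = -93359/136770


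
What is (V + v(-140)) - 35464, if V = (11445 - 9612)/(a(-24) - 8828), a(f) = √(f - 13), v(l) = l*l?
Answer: -1236355145268/77933621 - 1833*I*√37/77933621 ≈ -15864.0 - 0.00014307*I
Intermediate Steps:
v(l) = l²
a(f) = √(-13 + f)
V = 1833/(-8828 + I*√37) (V = (11445 - 9612)/(√(-13 - 24) - 8828) = 1833/(√(-37) - 8828) = 1833/(I*√37 - 8828) = 1833/(-8828 + I*√37) ≈ -0.20763 - 0.00014307*I)
(V + v(-140)) - 35464 = ((-16181724/77933621 - 1833*I*√37/77933621) + (-140)²) - 35464 = ((-16181724/77933621 - 1833*I*√37/77933621) + 19600) - 35464 = (1527482789876/77933621 - 1833*I*√37/77933621) - 35464 = -1236355145268/77933621 - 1833*I*√37/77933621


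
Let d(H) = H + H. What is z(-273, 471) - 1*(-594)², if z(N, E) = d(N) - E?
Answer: -353853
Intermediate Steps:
d(H) = 2*H
z(N, E) = -E + 2*N (z(N, E) = 2*N - E = -E + 2*N)
z(-273, 471) - 1*(-594)² = (-1*471 + 2*(-273)) - 1*(-594)² = (-471 - 546) - 1*352836 = -1017 - 352836 = -353853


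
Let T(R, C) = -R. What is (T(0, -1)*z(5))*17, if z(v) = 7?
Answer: 0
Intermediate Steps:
(T(0, -1)*z(5))*17 = (-1*0*7)*17 = (0*7)*17 = 0*17 = 0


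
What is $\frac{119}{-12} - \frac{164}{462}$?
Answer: $- \frac{9491}{924} \approx -10.272$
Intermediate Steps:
$\frac{119}{-12} - \frac{164}{462} = 119 \left(- \frac{1}{12}\right) - \frac{82}{231} = - \frac{119}{12} - \frac{82}{231} = - \frac{9491}{924}$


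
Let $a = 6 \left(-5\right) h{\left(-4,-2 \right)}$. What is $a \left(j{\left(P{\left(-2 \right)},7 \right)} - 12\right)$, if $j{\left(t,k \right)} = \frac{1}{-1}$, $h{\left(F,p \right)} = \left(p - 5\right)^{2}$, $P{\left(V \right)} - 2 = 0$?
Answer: $19110$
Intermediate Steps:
$P{\left(V \right)} = 2$ ($P{\left(V \right)} = 2 + 0 = 2$)
$h{\left(F,p \right)} = \left(-5 + p\right)^{2}$
$j{\left(t,k \right)} = -1$
$a = -1470$ ($a = 6 \left(-5\right) \left(-5 - 2\right)^{2} = - 30 \left(-7\right)^{2} = \left(-30\right) 49 = -1470$)
$a \left(j{\left(P{\left(-2 \right)},7 \right)} - 12\right) = - 1470 \left(-1 - 12\right) = \left(-1470\right) \left(-13\right) = 19110$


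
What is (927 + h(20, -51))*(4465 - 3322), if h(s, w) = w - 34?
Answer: 962406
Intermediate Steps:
h(s, w) = -34 + w
(927 + h(20, -51))*(4465 - 3322) = (927 + (-34 - 51))*(4465 - 3322) = (927 - 85)*1143 = 842*1143 = 962406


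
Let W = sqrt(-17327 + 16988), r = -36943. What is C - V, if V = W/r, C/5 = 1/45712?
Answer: 5/45712 + I*sqrt(339)/36943 ≈ 0.00010938 + 0.00049839*I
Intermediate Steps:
W = I*sqrt(339) (W = sqrt(-339) = I*sqrt(339) ≈ 18.412*I)
C = 5/45712 ≈ 0.00010938
V = -I*sqrt(339)/36943 (V = (I*sqrt(339))/(-36943) = (I*sqrt(339))*(-1/36943) = -I*sqrt(339)/36943 ≈ -0.00049839*I)
C - V = 5/45712 - (-1)*I*sqrt(339)/36943 = 5/45712 + I*sqrt(339)/36943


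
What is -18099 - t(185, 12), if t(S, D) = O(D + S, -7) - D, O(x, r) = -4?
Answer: -18083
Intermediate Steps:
t(S, D) = -4 - D
-18099 - t(185, 12) = -18099 - (-4 - 1*12) = -18099 - (-4 - 12) = -18099 - 1*(-16) = -18099 + 16 = -18083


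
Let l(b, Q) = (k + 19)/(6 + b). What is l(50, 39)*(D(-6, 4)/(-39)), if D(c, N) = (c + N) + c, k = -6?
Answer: 1/21 ≈ 0.047619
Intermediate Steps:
l(b, Q) = 13/(6 + b) (l(b, Q) = (-6 + 19)/(6 + b) = 13/(6 + b))
D(c, N) = N + 2*c (D(c, N) = (N + c) + c = N + 2*c)
l(50, 39)*(D(-6, 4)/(-39)) = (13/(6 + 50))*((4 + 2*(-6))/(-39)) = (13/56)*((4 - 12)*(-1/39)) = (13*(1/56))*(-8*(-1/39)) = (13/56)*(8/39) = 1/21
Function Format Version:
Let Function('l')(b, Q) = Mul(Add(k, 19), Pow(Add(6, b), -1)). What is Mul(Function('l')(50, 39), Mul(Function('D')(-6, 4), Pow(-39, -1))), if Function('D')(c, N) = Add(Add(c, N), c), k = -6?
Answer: Rational(1, 21) ≈ 0.047619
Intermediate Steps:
Function('l')(b, Q) = Mul(13, Pow(Add(6, b), -1)) (Function('l')(b, Q) = Mul(Add(-6, 19), Pow(Add(6, b), -1)) = Mul(13, Pow(Add(6, b), -1)))
Function('D')(c, N) = Add(N, Mul(2, c)) (Function('D')(c, N) = Add(Add(N, c), c) = Add(N, Mul(2, c)))
Mul(Function('l')(50, 39), Mul(Function('D')(-6, 4), Pow(-39, -1))) = Mul(Mul(13, Pow(Add(6, 50), -1)), Mul(Add(4, Mul(2, -6)), Pow(-39, -1))) = Mul(Mul(13, Pow(56, -1)), Mul(Add(4, -12), Rational(-1, 39))) = Mul(Mul(13, Rational(1, 56)), Mul(-8, Rational(-1, 39))) = Mul(Rational(13, 56), Rational(8, 39)) = Rational(1, 21)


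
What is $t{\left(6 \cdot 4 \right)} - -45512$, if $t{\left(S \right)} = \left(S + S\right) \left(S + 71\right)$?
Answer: $50072$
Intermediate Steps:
$t{\left(S \right)} = 2 S \left(71 + S\right)$
$t{\left(6 \cdot 4 \right)} - -45512 = 2 \cdot 6 \cdot 4 \left(71 + 6 \cdot 4\right) - -45512 = 2 \cdot 24 \left(71 + 24\right) + 45512 = 2 \cdot 24 \cdot 95 + 45512 = 4560 + 45512 = 50072$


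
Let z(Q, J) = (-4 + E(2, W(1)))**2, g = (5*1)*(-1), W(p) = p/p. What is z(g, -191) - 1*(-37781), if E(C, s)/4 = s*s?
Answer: 37781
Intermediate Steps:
W(p) = 1
E(C, s) = 4*s**2 (E(C, s) = 4*(s*s) = 4*s**2)
g = -5 (g = 5*(-1) = -5)
z(Q, J) = 0 (z(Q, J) = (-4 + 4*1**2)**2 = (-4 + 4*1)**2 = (-4 + 4)**2 = 0**2 = 0)
z(g, -191) - 1*(-37781) = 0 - 1*(-37781) = 0 + 37781 = 37781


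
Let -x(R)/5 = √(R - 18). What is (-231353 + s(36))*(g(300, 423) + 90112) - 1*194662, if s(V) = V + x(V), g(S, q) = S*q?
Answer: -50198759466 - 3255180*√2 ≈ -5.0203e+10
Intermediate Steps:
x(R) = -5*√(-18 + R) (x(R) = -5*√(R - 18) = -5*√(-18 + R))
s(V) = V - 5*√(-18 + V)
(-231353 + s(36))*(g(300, 423) + 90112) - 1*194662 = (-231353 + (36 - 5*√(-18 + 36)))*(300*423 + 90112) - 1*194662 = (-231353 + (36 - 15*√2))*(126900 + 90112) - 194662 = (-231353 + (36 - 15*√2))*217012 - 194662 = (-231317 - 15*√2)*217012 - 194662 = (-50198564804 - 3255180*√2) - 194662 = -50198759466 - 3255180*√2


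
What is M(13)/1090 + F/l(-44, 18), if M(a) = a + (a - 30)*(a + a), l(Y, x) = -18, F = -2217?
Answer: 200734/1635 ≈ 122.77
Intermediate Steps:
M(a) = a + 2*a*(-30 + a) (M(a) = a + (-30 + a)*(2*a) = a + 2*a*(-30 + a))
M(13)/1090 + F/l(-44, 18) = (13*(-59 + 2*13))/1090 - 2217/(-18) = (13*(-59 + 26))*(1/1090) - 2217*(-1/18) = (13*(-33))*(1/1090) + 739/6 = -429*1/1090 + 739/6 = -429/1090 + 739/6 = 200734/1635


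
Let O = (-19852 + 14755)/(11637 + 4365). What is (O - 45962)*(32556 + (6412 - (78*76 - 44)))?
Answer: -1351828820598/889 ≈ -1.5206e+9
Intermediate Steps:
O = -1699/5334 (O = -5097/16002 = -5097*1/16002 = -1699/5334 ≈ -0.31852)
(O - 45962)*(32556 + (6412 - (78*76 - 44))) = (-1699/5334 - 45962)*(32556 + (6412 - (78*76 - 44))) = -245163007*(32556 + (6412 - (5928 - 44)))/5334 = -245163007*(32556 + (6412 - 1*5884))/5334 = -245163007*(32556 + (6412 - 5884))/5334 = -245163007*(32556 + 528)/5334 = -245163007/5334*33084 = -1351828820598/889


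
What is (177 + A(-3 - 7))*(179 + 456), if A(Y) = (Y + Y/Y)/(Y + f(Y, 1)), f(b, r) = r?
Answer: 113030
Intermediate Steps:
A(Y) = 1 (A(Y) = (Y + Y/Y)/(Y + 1) = (Y + 1)/(1 + Y) = (1 + Y)/(1 + Y) = 1)
(177 + A(-3 - 7))*(179 + 456) = (177 + 1)*(179 + 456) = 178*635 = 113030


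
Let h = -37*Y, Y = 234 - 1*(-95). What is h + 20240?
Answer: 8067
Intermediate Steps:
Y = 329 (Y = 234 + 95 = 329)
h = -12173 (h = -37*329 = -12173)
h + 20240 = -12173 + 20240 = 8067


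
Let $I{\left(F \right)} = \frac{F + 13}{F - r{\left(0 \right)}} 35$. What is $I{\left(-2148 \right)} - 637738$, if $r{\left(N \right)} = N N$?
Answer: $- \frac{1369786499}{2148} \approx -6.377 \cdot 10^{5}$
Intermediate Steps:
$r{\left(N \right)} = N^{2}$
$I{\left(F \right)} = \frac{35 \left(13 + F\right)}{F}$ ($I{\left(F \right)} = \frac{F + 13}{F - 0^{2}} \cdot 35 = \frac{13 + F}{F - 0} \cdot 35 = \frac{13 + F}{F + 0} \cdot 35 = \frac{13 + F}{F} 35 = \frac{35 \left(13 + F\right)}{F}$)
$I{\left(-2148 \right)} - 637738 = \left(35 + \frac{455}{-2148}\right) - 637738 = \left(35 + 455 \left(- \frac{1}{2148}\right)\right) - 637738 = \left(35 - \frac{455}{2148}\right) - 637738 = \frac{74725}{2148} - 637738 = - \frac{1369786499}{2148}$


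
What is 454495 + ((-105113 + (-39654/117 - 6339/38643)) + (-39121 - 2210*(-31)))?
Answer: 63369559108/167453 ≈ 3.7843e+5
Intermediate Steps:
454495 + ((-105113 + (-39654/117 - 6339/38643)) + (-39121 - 2210*(-31))) = 454495 + ((-105113 + (-39654*1/117 - 6339*1/38643)) + (-39121 - 1*(-68510))) = 454495 + ((-105113 + (-4406/13 - 2113/12881)) + (-39121 + 68510)) = 454495 + ((-105113 - 56781155/167453) + 29389) = 454495 + (-17658268344/167453 + 29389) = 454495 - 12736992127/167453 = 63369559108/167453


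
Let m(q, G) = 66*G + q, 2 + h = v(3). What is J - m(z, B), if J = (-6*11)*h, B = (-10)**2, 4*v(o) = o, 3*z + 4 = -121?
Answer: -38855/6 ≈ -6475.8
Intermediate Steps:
z = -125/3 (z = -4/3 + (1/3)*(-121) = -4/3 - 121/3 = -125/3 ≈ -41.667)
v(o) = o/4
h = -5/4 (h = -2 + (1/4)*3 = -2 + 3/4 = -5/4 ≈ -1.2500)
B = 100
m(q, G) = q + 66*G
J = 165/2 (J = -6*11*(-5/4) = -66*(-5/4) = 165/2 ≈ 82.500)
J - m(z, B) = 165/2 - (-125/3 + 66*100) = 165/2 - (-125/3 + 6600) = 165/2 - 1*19675/3 = 165/2 - 19675/3 = -38855/6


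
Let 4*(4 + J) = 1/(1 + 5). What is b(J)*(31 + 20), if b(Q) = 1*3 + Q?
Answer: -391/8 ≈ -48.875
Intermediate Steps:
J = -95/24 (J = -4 + 1/(4*(1 + 5)) = -4 + (¼)/6 = -4 + (¼)*(⅙) = -4 + 1/24 = -95/24 ≈ -3.9583)
b(Q) = 3 + Q
b(J)*(31 + 20) = (3 - 95/24)*(31 + 20) = -23/24*51 = -391/8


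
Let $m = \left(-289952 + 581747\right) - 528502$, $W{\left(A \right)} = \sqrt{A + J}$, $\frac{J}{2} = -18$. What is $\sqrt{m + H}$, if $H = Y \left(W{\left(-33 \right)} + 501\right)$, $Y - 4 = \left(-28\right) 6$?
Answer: $\sqrt{-318871 - 164 i \sqrt{69}} \approx 1.206 - 564.69 i$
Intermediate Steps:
$J = -36$ ($J = 2 \left(-18\right) = -36$)
$W{\left(A \right)} = \sqrt{-36 + A}$ ($W{\left(A \right)} = \sqrt{A - 36} = \sqrt{-36 + A}$)
$m = -236707$ ($m = 291795 - 528502 = -236707$)
$Y = -164$ ($Y = 4 - 168 = -164$)
$H = -82164 - 164 i \sqrt{69}$ ($H = - 164 \left(\sqrt{-36 - 33} + 501\right) = - 164 \left(\sqrt{-69} + 501\right) = - 164 \left(i \sqrt{69} + 501\right) = - 164 \left(501 + i \sqrt{69}\right) = -82164 - 164 i \sqrt{69} \approx -82164.0 - 1362.3 i$)
$\sqrt{m + H} = \sqrt{-236707 - \left(82164 + 164 i \sqrt{69}\right)} = \sqrt{-318871 - 164 i \sqrt{69}}$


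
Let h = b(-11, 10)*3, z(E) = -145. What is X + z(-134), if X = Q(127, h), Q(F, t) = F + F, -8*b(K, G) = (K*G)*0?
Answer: 109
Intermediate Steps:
b(K, G) = 0 (b(K, G) = -K*G*0/8 = -G*K*0/8 = -⅛*0 = 0)
h = 0 (h = 0*3 = 0)
Q(F, t) = 2*F
X = 254 (X = 2*127 = 254)
X + z(-134) = 254 - 145 = 109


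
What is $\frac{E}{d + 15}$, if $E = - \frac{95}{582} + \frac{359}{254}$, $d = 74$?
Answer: $\frac{46202}{3289173} \approx 0.014047$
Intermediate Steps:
$E = \frac{46202}{36957}$ ($E = \left(-95\right) \frac{1}{582} + 359 \cdot \frac{1}{254} = - \frac{95}{582} + \frac{359}{254} = \frac{46202}{36957} \approx 1.2502$)
$\frac{E}{d + 15} = \frac{1}{74 + 15} \cdot \frac{46202}{36957} = \frac{1}{89} \cdot \frac{46202}{36957} = \frac{46202}{3289173}$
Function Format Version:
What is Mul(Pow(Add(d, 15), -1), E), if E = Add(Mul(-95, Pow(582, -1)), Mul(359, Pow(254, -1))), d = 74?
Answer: Rational(46202, 3289173) ≈ 0.014047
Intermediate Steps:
E = Rational(46202, 36957) (E = Add(Mul(-95, Rational(1, 582)), Mul(359, Rational(1, 254))) = Add(Rational(-95, 582), Rational(359, 254)) = Rational(46202, 36957) ≈ 1.2502)
Mul(Pow(Add(d, 15), -1), E) = Mul(Pow(Add(74, 15), -1), Rational(46202, 36957)) = Mul(Pow(89, -1), Rational(46202, 36957)) = Mul(Rational(1, 89), Rational(46202, 36957)) = Rational(46202, 3289173)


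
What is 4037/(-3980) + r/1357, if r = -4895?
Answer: -24960309/5400860 ≈ -4.6215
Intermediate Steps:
4037/(-3980) + r/1357 = 4037/(-3980) - 4895/1357 = 4037*(-1/3980) - 4895*1/1357 = -4037/3980 - 4895/1357 = -24960309/5400860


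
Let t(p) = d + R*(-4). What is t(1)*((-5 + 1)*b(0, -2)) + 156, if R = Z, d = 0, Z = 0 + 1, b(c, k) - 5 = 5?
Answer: 316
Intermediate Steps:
b(c, k) = 10 (b(c, k) = 5 + 5 = 10)
Z = 1
R = 1
t(p) = -4 (t(p) = 0 + 1*(-4) = 0 - 4 = -4)
t(1)*((-5 + 1)*b(0, -2)) + 156 = -4*(-5 + 1)*10 + 156 = -(-16)*10 + 156 = -4*(-40) + 156 = 160 + 156 = 316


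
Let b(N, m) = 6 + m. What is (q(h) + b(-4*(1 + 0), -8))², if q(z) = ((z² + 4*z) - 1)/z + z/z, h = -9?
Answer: 2809/81 ≈ 34.679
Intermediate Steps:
q(z) = 1 + (-1 + z² + 4*z)/z (q(z) = (-1 + z² + 4*z)/z + 1 = 1 + (-1 + z² + 4*z)/z)
(q(h) + b(-4*(1 + 0), -8))² = ((5 - 9 - 1/(-9)) + (6 - 8))² = ((5 - 9 - 1*(-⅑)) - 2)² = ((5 - 9 + ⅑) - 2)² = (-35/9 - 2)² = (-53/9)² = 2809/81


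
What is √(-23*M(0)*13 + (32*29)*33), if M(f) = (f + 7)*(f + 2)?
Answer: √26438 ≈ 162.60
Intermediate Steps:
M(f) = (2 + f)*(7 + f) (M(f) = (7 + f)*(2 + f) = (2 + f)*(7 + f))
√(-23*M(0)*13 + (32*29)*33) = √(-23*(14 + 0² + 9*0)*13 + (32*29)*33) = √(-23*(14 + 0 + 0)*13 + 928*33) = √(-23*14*13 + 30624) = √(-322*13 + 30624) = √(-4186 + 30624) = √26438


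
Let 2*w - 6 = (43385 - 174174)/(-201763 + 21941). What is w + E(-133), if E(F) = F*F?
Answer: 6362952437/359644 ≈ 17692.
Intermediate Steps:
E(F) = F²
w = 1209721/359644 (w = 3 + ((43385 - 174174)/(-201763 + 21941))/2 = 3 + (-130789/(-179822))/2 = 3 + (-130789*(-1/179822))/2 = 3 + (½)*(130789/179822) = 3 + 130789/359644 = 1209721/359644 ≈ 3.3637)
w + E(-133) = 1209721/359644 + (-133)² = 1209721/359644 + 17689 = 6362952437/359644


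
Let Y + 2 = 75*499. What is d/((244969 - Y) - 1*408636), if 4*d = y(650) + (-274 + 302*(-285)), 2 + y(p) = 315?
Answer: 28677/268120 ≈ 0.10696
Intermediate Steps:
y(p) = 313 (y(p) = -2 + 315 = 313)
Y = 37423 (Y = -2 + 75*499 = -2 + 37425 = 37423)
d = -86031/4 (d = (313 + (-274 + 302*(-285)))/4 = (313 + (-274 - 86070))/4 = (313 - 86344)/4 = (¼)*(-86031) = -86031/4 ≈ -21508.)
d/((244969 - Y) - 1*408636) = -86031/(4*((244969 - 1*37423) - 1*408636)) = -86031/(4*((244969 - 37423) - 408636)) = -86031/(4*(207546 - 408636)) = -86031/4/(-201090) = -86031/4*(-1/201090) = 28677/268120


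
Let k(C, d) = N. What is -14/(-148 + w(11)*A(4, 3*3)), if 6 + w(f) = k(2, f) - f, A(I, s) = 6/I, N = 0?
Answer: 28/347 ≈ 0.080692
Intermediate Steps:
k(C, d) = 0
w(f) = -6 - f (w(f) = -6 + (0 - f) = -6 - f)
-14/(-148 + w(11)*A(4, 3*3)) = -14/(-148 + (-6 - 1*11)*(6/4)) = -14/(-148 + (-6 - 11)*(6*(¼))) = -14/(-148 - 17*3/2) = -14/(-148 - 51/2) = -14/(-347/2) = -14*(-2/347) = 28/347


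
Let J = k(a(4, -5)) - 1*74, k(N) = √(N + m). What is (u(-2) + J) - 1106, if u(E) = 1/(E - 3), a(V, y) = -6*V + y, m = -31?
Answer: -5901/5 + 2*I*√15 ≈ -1180.2 + 7.746*I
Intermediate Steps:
a(V, y) = y - 6*V
k(N) = √(-31 + N) (k(N) = √(N - 31) = √(-31 + N))
u(E) = 1/(-3 + E)
J = -74 + 2*I*√15 (J = √(-31 + (-5 - 6*4)) - 1*74 = √(-31 + (-5 - 24)) - 74 = √(-31 - 29) - 74 = √(-60) - 74 = 2*I*√15 - 74 = -74 + 2*I*√15 ≈ -74.0 + 7.746*I)
(u(-2) + J) - 1106 = (1/(-3 - 2) + (-74 + 2*I*√15)) - 1106 = (1/(-5) + (-74 + 2*I*√15)) - 1106 = (-⅕ + (-74 + 2*I*√15)) - 1106 = (-371/5 + 2*I*√15) - 1106 = -5901/5 + 2*I*√15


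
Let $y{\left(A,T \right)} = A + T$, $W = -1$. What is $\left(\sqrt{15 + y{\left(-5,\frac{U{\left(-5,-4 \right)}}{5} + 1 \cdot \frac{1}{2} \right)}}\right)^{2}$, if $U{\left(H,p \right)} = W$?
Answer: $\frac{103}{10} \approx 10.3$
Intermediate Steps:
$U{\left(H,p \right)} = -1$
$\left(\sqrt{15 + y{\left(-5,\frac{U{\left(-5,-4 \right)}}{5} + 1 \cdot \frac{1}{2} \right)}}\right)^{2} = \left(\sqrt{15 + \left(-5 + \left(- \frac{1}{5} + 1 \cdot \frac{1}{2}\right)\right)}\right)^{2} = \left(\sqrt{15 + \left(-5 + \left(\left(-1\right) \frac{1}{5} + 1 \cdot \frac{1}{2}\right)\right)}\right)^{2} = \left(\sqrt{15 + \left(-5 + \left(- \frac{1}{5} + \frac{1}{2}\right)\right)}\right)^{2} = \left(\sqrt{15 + \left(-5 + \frac{3}{10}\right)}\right)^{2} = \left(\sqrt{15 - \frac{47}{10}}\right)^{2} = \left(\sqrt{\frac{103}{10}}\right)^{2} = \left(\frac{\sqrt{1030}}{10}\right)^{2} = \frac{103}{10}$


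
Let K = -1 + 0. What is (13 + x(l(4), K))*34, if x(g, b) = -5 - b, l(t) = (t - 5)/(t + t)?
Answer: 306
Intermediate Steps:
l(t) = (-5 + t)/(2*t) (l(t) = (-5 + t)/((2*t)) = (-5 + t)*(1/(2*t)) = (-5 + t)/(2*t))
K = -1
(13 + x(l(4), K))*34 = (13 + (-5 - 1*(-1)))*34 = (13 + (-5 + 1))*34 = (13 - 4)*34 = 9*34 = 306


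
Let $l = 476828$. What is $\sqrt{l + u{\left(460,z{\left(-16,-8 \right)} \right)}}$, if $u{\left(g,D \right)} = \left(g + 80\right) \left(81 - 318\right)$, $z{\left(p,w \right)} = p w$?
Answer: $4 \sqrt{21803} \approx 590.63$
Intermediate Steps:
$u{\left(g,D \right)} = -18960 - 237 g$ ($u{\left(g,D \right)} = \left(80 + g\right) \left(-237\right) = -18960 - 237 g$)
$\sqrt{l + u{\left(460,z{\left(-16,-8 \right)} \right)}} = \sqrt{476828 - 127980} = \sqrt{348848} = 4 \sqrt{21803}$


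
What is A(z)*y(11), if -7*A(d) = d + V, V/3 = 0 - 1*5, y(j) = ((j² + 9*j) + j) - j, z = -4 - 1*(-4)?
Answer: 3300/7 ≈ 471.43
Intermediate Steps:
z = 0 (z = -4 + 4 = 0)
y(j) = j² + 9*j (y(j) = (j² + 10*j) - j = j² + 9*j)
V = -15 (V = 3*(0 - 1*5) = 3*(0 - 5) = 3*(-5) = -15)
A(d) = 15/7 - d/7 (A(d) = -(d - 15)/7 = -(-15 + d)/7 = 15/7 - d/7)
A(z)*y(11) = (15/7 - ⅐*0)*(11*(9 + 11)) = (15/7 + 0)*(11*20) = (15/7)*220 = 3300/7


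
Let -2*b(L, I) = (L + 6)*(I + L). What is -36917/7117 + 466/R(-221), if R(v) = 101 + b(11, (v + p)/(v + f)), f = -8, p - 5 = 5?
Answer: -381144615/270446 ≈ -1409.3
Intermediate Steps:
p = 10 (p = 5 + 5 = 10)
b(L, I) = -(6 + L)*(I + L)/2 (b(L, I) = -(L + 6)*(I + L)/2 = -(6 + L)*(I + L)/2)
R(v) = 15/2 - 17*(10 + v)/(2*(-8 + v)) (R(v) = 101 + (-3*(v + 10)/(v - 8) - 3*11 - ½*11² - ½*(v + 10)/(v - 8)*11) = 101 + (-3*(10 + v)/(-8 + v) - 33 - ½*121 - ½*(10 + v)/(-8 + v)*11) = 101 + (-3*(10 + v)/(-8 + v) - 33 - 121/2 - ½*(10 + v)/(-8 + v)*11) = 101 + (-3*(10 + v)/(-8 + v) - 33 - 121/2 - 11*(10 + v)/(2*(-8 + v))) = 101 + (-187/2 - 17*(10 + v)/(2*(-8 + v))) = 15/2 - 17*(10 + v)/(2*(-8 + v)))
-36917/7117 + 466/R(-221) = -36917/7117 + 466/(((-145 - 1*(-221))/(-8 - 221))) = -36917*1/7117 + 466/(((-145 + 221)/(-229))) = -36917/7117 + 466/((-1/229*76)) = -36917/7117 + 466/(-76/229) = -36917/7117 + 466*(-229/76) = -36917/7117 - 53357/38 = -381144615/270446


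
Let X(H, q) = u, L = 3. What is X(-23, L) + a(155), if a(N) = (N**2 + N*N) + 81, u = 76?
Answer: 48207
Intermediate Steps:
X(H, q) = 76
a(N) = 81 + 2*N**2 (a(N) = (N**2 + N**2) + 81 = 2*N**2 + 81 = 81 + 2*N**2)
X(-23, L) + a(155) = 76 + (81 + 2*155**2) = 76 + (81 + 2*24025) = 76 + (81 + 48050) = 76 + 48131 = 48207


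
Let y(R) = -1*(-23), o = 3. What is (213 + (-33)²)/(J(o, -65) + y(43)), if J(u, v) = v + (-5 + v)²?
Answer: 93/347 ≈ 0.26801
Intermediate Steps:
y(R) = 23
(213 + (-33)²)/(J(o, -65) + y(43)) = (213 + (-33)²)/((-65 + (-5 - 65)²) + 23) = (213 + 1089)/((-65 + (-70)²) + 23) = 1302/((-65 + 4900) + 23) = 1302/(4835 + 23) = 1302/4858 = 1302*(1/4858) = 93/347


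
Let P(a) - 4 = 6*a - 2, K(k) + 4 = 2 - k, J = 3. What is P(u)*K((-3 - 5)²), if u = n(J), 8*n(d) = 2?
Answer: -231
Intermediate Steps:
n(d) = ¼ (n(d) = (⅛)*2 = ¼)
u = ¼ ≈ 0.25000
K(k) = -2 - k (K(k) = -4 + (2 - k) = -2 - k)
P(a) = 2 + 6*a (P(a) = 4 + (6*a - 2) = 4 + (-2 + 6*a) = 2 + 6*a)
P(u)*K((-3 - 5)²) = (2 + 6*(¼))*(-2 - (-3 - 5)²) = (2 + 3/2)*(-2 - 1*(-8)²) = 7*(-2 - 1*64)/2 = 7*(-2 - 64)/2 = (7/2)*(-66) = -231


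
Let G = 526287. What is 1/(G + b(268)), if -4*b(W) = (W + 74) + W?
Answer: 2/1052269 ≈ 1.9007e-6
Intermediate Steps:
b(W) = -37/2 - W/2 (b(W) = -((W + 74) + W)/4 = -((74 + W) + W)/4 = -(74 + 2*W)/4 = -37/2 - W/2)
1/(G + b(268)) = 1/(526287 + (-37/2 - ½*268)) = 1/(526287 + (-37/2 - 134)) = 1/(526287 - 305/2) = 1/(1052269/2) = 2/1052269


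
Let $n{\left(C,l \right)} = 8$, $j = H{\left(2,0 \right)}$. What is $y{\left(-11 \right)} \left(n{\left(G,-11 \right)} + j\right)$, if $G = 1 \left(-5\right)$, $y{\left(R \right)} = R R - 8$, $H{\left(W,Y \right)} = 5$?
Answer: $1469$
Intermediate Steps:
$y{\left(R \right)} = -8 + R^{2}$ ($y{\left(R \right)} = R^{2} - 8 = -8 + R^{2}$)
$G = -5$
$j = 5$
$y{\left(-11 \right)} \left(n{\left(G,-11 \right)} + j\right) = \left(-8 + \left(-11\right)^{2}\right) \left(8 + 5\right) = \left(-8 + 121\right) 13 = 113 \cdot 13 = 1469$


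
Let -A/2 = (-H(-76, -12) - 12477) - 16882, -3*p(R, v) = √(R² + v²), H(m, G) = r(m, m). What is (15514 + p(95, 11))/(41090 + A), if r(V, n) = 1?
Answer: 7757/49905 - √9146/299430 ≈ 0.15512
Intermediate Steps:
H(m, G) = 1
p(R, v) = -√(R² + v²)/3
A = 58720 (A = -2*((-1*1 - 12477) - 16882) = -2*((-1 - 12477) - 16882) = -2*(-12478 - 16882) = -2*(-29360) = 58720)
(15514 + p(95, 11))/(41090 + A) = (15514 - √(95² + 11²)/3)/(41090 + 58720) = (15514 - √(9025 + 121)/3)/99810 = (15514 - √9146/3)*(1/99810) = 7757/49905 - √9146/299430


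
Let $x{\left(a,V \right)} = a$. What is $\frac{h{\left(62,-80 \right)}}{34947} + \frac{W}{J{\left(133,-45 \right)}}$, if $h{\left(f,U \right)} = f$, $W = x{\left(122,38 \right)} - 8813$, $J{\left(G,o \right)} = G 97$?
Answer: $- \frac{302924515}{450851247} \approx -0.67189$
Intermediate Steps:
$J{\left(G,o \right)} = 97 G$
$W = -8691$ ($W = 122 - 8813 = -8691$)
$\frac{h{\left(62,-80 \right)}}{34947} + \frac{W}{J{\left(133,-45 \right)}} = \frac{62}{34947} - \frac{8691}{97 \cdot 133} = 62 \cdot \frac{1}{34947} - \frac{8691}{12901} = \frac{62}{34947} - \frac{8691}{12901} = - \frac{302924515}{450851247}$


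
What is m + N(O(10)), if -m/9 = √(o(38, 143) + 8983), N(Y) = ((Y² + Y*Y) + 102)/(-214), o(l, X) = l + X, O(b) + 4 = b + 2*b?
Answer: -727/107 - 18*√2291 ≈ -868.35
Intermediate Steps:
O(b) = -4 + 3*b (O(b) = -4 + (b + 2*b) = -4 + 3*b)
o(l, X) = X + l
N(Y) = -51/107 - Y²/107 (N(Y) = ((Y² + Y²) + 102)*(-1/214) = (2*Y² + 102)*(-1/214) = (102 + 2*Y²)*(-1/214) = -51/107 - Y²/107)
m = -18*√2291 (m = -9*√((143 + 38) + 8983) = -9*√(181 + 8983) = -18*√2291 ≈ -861.56)
m + N(O(10)) = -18*√2291 + (-51/107 - (-4 + 3*10)²/107) = -18*√2291 + (-51/107 - (-4 + 30)²/107) = -18*√2291 + (-51/107 - 1/107*26²) = -18*√2291 + (-51/107 - 1/107*676) = -18*√2291 + (-51/107 - 676/107) = -18*√2291 - 727/107 = -727/107 - 18*√2291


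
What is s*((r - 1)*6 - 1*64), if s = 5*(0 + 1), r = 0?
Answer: -350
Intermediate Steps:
s = 5 (s = 5*1 = 5)
s*((r - 1)*6 - 1*64) = 5*((0 - 1)*6 - 1*64) = 5*(-1*6 - 64) = 5*(-6 - 64) = 5*(-70) = -350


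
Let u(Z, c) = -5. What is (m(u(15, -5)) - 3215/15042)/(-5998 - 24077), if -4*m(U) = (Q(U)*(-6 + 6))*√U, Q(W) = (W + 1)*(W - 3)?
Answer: 643/90477630 ≈ 7.1067e-6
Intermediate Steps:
Q(W) = (1 + W)*(-3 + W)
m(U) = 0 (m(U) = -(-3 + U² - 2*U)*(-6 + 6)*√U/4 = -(-3 + U² - 2*U)*0*√U/4 = -0*√U = -¼*0 = 0)
(m(u(15, -5)) - 3215/15042)/(-5998 - 24077) = (0 - 3215/15042)/(-5998 - 24077) = (0 - 3215*1/15042)/(-30075) = (0 - 3215/15042)*(-1/30075) = -3215/15042*(-1/30075) = 643/90477630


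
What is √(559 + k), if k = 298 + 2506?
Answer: √3363 ≈ 57.991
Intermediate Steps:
k = 2804
√(559 + k) = √(559 + 2804) = √3363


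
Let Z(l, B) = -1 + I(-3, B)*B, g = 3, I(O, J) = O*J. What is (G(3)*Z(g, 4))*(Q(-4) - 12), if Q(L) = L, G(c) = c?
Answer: 2352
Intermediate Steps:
I(O, J) = J*O
Z(l, B) = -1 - 3*B² (Z(l, B) = -1 + (B*(-3))*B = -1 + (-3*B)*B = -1 - 3*B²)
(G(3)*Z(g, 4))*(Q(-4) - 12) = (3*(-1 - 3*4²))*(-4 - 12) = (3*(-1 - 3*16))*(-16) = (3*(-1 - 48))*(-16) = (3*(-49))*(-16) = -147*(-16) = 2352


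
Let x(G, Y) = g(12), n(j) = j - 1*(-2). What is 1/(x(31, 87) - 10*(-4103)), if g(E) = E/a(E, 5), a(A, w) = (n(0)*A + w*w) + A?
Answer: 61/2502842 ≈ 2.4372e-5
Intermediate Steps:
n(j) = 2 + j (n(j) = j + 2 = 2 + j)
a(A, w) = w² + 3*A (a(A, w) = ((2 + 0)*A + w*w) + A = (2*A + w²) + A = (w² + 2*A) + A = w² + 3*A)
g(E) = E/(25 + 3*E) (g(E) = E/(5² + 3*E) = E/(25 + 3*E))
x(G, Y) = 12/61 (x(G, Y) = 12/(25 + 3*12) = 12/(25 + 36) = 12/61)
1/(x(31, 87) - 10*(-4103)) = 1/(12/61 - 10*(-4103)) = 1/(12/61 + 41030) = 1/(2502842/61) = 61/2502842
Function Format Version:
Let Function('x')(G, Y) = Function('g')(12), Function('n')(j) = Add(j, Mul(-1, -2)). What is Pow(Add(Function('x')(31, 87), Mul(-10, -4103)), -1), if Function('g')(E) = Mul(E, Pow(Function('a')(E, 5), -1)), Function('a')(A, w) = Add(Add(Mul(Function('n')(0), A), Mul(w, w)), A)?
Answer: Rational(61, 2502842) ≈ 2.4372e-5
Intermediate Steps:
Function('n')(j) = Add(2, j) (Function('n')(j) = Add(j, 2) = Add(2, j))
Function('a')(A, w) = Add(Pow(w, 2), Mul(3, A)) (Function('a')(A, w) = Add(Add(Mul(Add(2, 0), A), Mul(w, w)), A) = Add(Add(Mul(2, A), Pow(w, 2)), A) = Add(Add(Pow(w, 2), Mul(2, A)), A) = Add(Pow(w, 2), Mul(3, A)))
Function('g')(E) = Mul(E, Pow(Add(25, Mul(3, E)), -1)) (Function('g')(E) = Mul(E, Pow(Add(Pow(5, 2), Mul(3, E)), -1)) = Mul(E, Pow(Add(25, Mul(3, E)), -1)))
Function('x')(G, Y) = Rational(12, 61) (Function('x')(G, Y) = Mul(12, Pow(Add(25, Mul(3, 12)), -1)) = Mul(12, Pow(Add(25, 36), -1)) = Mul(12, Pow(61, -1)) = Mul(12, Rational(1, 61)) = Rational(12, 61))
Pow(Add(Function('x')(31, 87), Mul(-10, -4103)), -1) = Pow(Add(Rational(12, 61), Mul(-10, -4103)), -1) = Pow(Add(Rational(12, 61), 41030), -1) = Pow(Rational(2502842, 61), -1) = Rational(61, 2502842)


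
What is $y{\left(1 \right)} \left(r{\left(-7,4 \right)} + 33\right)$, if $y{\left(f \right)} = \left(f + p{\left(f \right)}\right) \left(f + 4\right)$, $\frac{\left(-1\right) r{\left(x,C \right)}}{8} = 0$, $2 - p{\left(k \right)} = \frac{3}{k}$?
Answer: $0$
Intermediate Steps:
$p{\left(k \right)} = 2 - \frac{3}{k}$
$r{\left(x,C \right)} = 0$ ($r{\left(x,C \right)} = \left(-8\right) 0 = 0$)
$y{\left(f \right)} = \left(4 + f\right) \left(2 + f - \frac{3}{f}\right)$ ($y{\left(f \right)} = \left(f + \left(2 - \frac{3}{f}\right)\right) \left(f + 4\right) = \left(2 + f - \frac{3}{f}\right) \left(4 + f\right) = \left(4 + f\right) \left(2 + f - \frac{3}{f}\right)$)
$y{\left(1 \right)} \left(r{\left(-7,4 \right)} + 33\right) = \left(5 + 1^{2} - \frac{12}{1} + 6 \cdot 1\right) \left(0 + 33\right) = \left(5 + 1 - 12 + 6\right) 33 = 0 \cdot 33 = 0$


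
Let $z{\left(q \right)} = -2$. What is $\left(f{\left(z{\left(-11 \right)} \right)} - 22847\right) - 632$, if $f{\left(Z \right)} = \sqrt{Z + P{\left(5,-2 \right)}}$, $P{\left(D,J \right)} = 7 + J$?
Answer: $-23479 + \sqrt{3} \approx -23477.0$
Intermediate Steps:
$f{\left(Z \right)} = \sqrt{5 + Z}$ ($f{\left(Z \right)} = \sqrt{Z + \left(7 - 2\right)} = \sqrt{Z + 5} = \sqrt{5 + Z}$)
$\left(f{\left(z{\left(-11 \right)} \right)} - 22847\right) - 632 = \left(\sqrt{5 - 2} - 22847\right) - 632 = \left(\sqrt{3} - 22847\right) - 632 = \left(-22847 + \sqrt{3}\right) - 632 = -23479 + \sqrt{3}$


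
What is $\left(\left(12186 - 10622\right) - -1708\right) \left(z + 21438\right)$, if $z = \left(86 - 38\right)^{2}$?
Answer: $77683824$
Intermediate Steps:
$z = 2304$ ($z = 48^{2} = 2304$)
$\left(\left(12186 - 10622\right) - -1708\right) \left(z + 21438\right) = \left(\left(12186 - 10622\right) - -1708\right) \left(2304 + 21438\right) = \left(1564 + \left(-20 + 1728\right)\right) 23742 = \left(1564 + 1708\right) 23742 = 3272 \cdot 23742 = 77683824$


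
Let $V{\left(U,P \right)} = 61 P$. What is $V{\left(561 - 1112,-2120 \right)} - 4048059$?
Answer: $-4177379$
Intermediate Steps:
$V{\left(561 - 1112,-2120 \right)} - 4048059 = 61 \left(-2120\right) - 4048059 = -129320 - 4048059 = -4177379$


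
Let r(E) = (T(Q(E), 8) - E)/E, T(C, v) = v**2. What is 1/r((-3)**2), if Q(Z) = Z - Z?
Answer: 9/55 ≈ 0.16364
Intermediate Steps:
Q(Z) = 0
r(E) = (64 - E)/E (r(E) = (8**2 - E)/E = (64 - E)/E)
1/r((-3)**2) = 1/((64 - 1*(-3)**2)/((-3)**2)) = 1/((64 - 1*9)/9) = 1/((64 - 9)/9) = 1/((1/9)*55) = 1/(55/9) = 9/55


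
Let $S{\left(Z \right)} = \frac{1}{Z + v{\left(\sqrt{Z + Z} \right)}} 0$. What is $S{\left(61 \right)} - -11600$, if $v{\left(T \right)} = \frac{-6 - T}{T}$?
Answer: $11600$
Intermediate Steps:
$v{\left(T \right)} = \frac{-6 - T}{T}$
$S{\left(Z \right)} = 0$ ($S{\left(Z \right)} = \frac{1}{Z + \frac{-6 - \sqrt{Z + Z}}{\sqrt{Z + Z}}} 0 = \frac{1}{Z + \frac{-6 - \sqrt{2 Z}}{\sqrt{2 Z}}} 0 = \frac{1}{Z + \frac{-6 - \sqrt{2} \sqrt{Z}}{\sqrt{2} \sqrt{Z}}} 0 = \frac{1}{Z + \frac{\sqrt{2}}{2 \sqrt{Z}} \left(-6 - \sqrt{2} \sqrt{Z}\right)} 0 = \frac{1}{Z + \frac{\sqrt{2} \left(-6 - \sqrt{2} \sqrt{Z}\right)}{2 \sqrt{Z}}} 0 = 0$)
$S{\left(61 \right)} - -11600 = 0 - -11600 = 0 + 11600 = 11600$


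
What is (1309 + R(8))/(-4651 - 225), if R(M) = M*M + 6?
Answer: -1379/4876 ≈ -0.28281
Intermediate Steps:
R(M) = 6 + M**2 (R(M) = M**2 + 6 = 6 + M**2)
(1309 + R(8))/(-4651 - 225) = (1309 + (6 + 8**2))/(-4651 - 225) = (1309 + (6 + 64))/(-4876) = (1309 + 70)*(-1/4876) = 1379*(-1/4876) = -1379/4876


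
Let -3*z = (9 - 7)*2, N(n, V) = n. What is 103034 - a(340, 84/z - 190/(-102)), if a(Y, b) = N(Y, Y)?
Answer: 102694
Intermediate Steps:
z = -4/3 (z = -(9 - 7)*2/3 = -2*2/3 = -⅓*4 = -4/3 ≈ -1.3333)
a(Y, b) = Y
103034 - a(340, 84/z - 190/(-102)) = 103034 - 1*340 = 103034 - 340 = 102694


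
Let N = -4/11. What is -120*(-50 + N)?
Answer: 66480/11 ≈ 6043.6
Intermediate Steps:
N = -4/11 (N = (1/11)*(-4) = -4/11 ≈ -0.36364)
-120*(-50 + N) = -120*(-50 - 4/11) = -120*(-554/11) = 66480/11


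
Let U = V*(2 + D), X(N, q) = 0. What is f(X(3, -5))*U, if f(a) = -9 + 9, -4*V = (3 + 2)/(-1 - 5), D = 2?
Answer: 0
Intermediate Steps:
V = 5/24 (V = -(3 + 2)/(4*(-1 - 5)) = -5/(4*(-6)) = -5*(-1)/(4*6) = -¼*(-⅚) = 5/24 ≈ 0.20833)
f(a) = 0
U = ⅚ (U = 5*(2 + 2)/24 = (5/24)*4 = ⅚ ≈ 0.83333)
f(X(3, -5))*U = 0*(⅚) = 0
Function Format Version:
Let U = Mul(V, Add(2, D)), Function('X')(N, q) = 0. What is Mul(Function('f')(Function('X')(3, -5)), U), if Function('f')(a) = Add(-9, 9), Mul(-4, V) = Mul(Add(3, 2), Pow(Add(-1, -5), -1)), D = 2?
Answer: 0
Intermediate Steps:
V = Rational(5, 24) (V = Mul(Rational(-1, 4), Mul(Add(3, 2), Pow(Add(-1, -5), -1))) = Mul(Rational(-1, 4), Mul(5, Pow(-6, -1))) = Mul(Rational(-1, 4), Mul(5, Rational(-1, 6))) = Mul(Rational(-1, 4), Rational(-5, 6)) = Rational(5, 24) ≈ 0.20833)
Function('f')(a) = 0
U = Rational(5, 6) (U = Mul(Rational(5, 24), Add(2, 2)) = Mul(Rational(5, 24), 4) = Rational(5, 6) ≈ 0.83333)
Mul(Function('f')(Function('X')(3, -5)), U) = Mul(0, Rational(5, 6)) = 0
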